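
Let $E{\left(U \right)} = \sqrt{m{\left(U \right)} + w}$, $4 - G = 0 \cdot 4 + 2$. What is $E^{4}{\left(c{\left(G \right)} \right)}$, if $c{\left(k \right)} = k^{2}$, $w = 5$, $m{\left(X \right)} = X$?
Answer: $81$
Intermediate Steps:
$G = 2$ ($G = 4 - \left(0 \cdot 4 + 2\right) = 4 - \left(0 + 2\right) = 4 - 2 = 2$)
$E{\left(U \right)} = \sqrt{5 + U}$ ($E{\left(U \right)} = \sqrt{U + 5} = \sqrt{5 + U}$)
$E^{4}{\left(c{\left(G \right)} \right)} = \left(\sqrt{5 + 2^{2}}\right)^{4} = \left(\sqrt{5 + 4}\right)^{4} = \left(\sqrt{9}\right)^{4} = 3^{4} = 81$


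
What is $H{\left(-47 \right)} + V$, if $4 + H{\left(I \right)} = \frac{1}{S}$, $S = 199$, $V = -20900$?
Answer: $- \frac{4159895}{199} \approx -20904.0$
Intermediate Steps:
$H{\left(I \right)} = - \frac{795}{199}$ ($H{\left(I \right)} = -4 + \frac{1}{199} = - \frac{795}{199}$)
$H{\left(-47 \right)} + V = - \frac{795}{199} - 20900 = - \frac{4159895}{199}$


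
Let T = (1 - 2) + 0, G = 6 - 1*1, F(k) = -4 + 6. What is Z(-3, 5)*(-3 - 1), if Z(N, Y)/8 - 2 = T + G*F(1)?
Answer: -352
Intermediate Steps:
F(k) = 2
G = 5 (G = 6 - 1 = 5)
T = -1 (T = -1 + 0 = -1)
Z(N, Y) = 88 (Z(N, Y) = 16 + 8*(-1 + 5*2) = 16 + 8*(-1 + 10) = 16 + 8*9 = 16 + 72 = 88)
Z(-3, 5)*(-3 - 1) = 88*(-3 - 1) = 88*(-4) = -352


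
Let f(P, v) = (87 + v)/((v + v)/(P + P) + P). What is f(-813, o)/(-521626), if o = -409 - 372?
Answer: -282111/172185612844 ≈ -1.6384e-6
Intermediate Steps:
o = -781
f(P, v) = (87 + v)/(P + v/P) (f(P, v) = (87 + v)/((2*v)/((2*P)) + P) = (87 + v)/((2*v)*(1/(2*P)) + P) = (87 + v)/(v/P + P) = (87 + v)/(P + v/P))
f(-813, o)/(-521626) = -813*(87 - 781)/(-781 + (-813)²)/(-521626) = -813*(-694)/(-781 + 660969)*(-1/521626) = -813*(-694)/660188*(-1/521626) = -813*1/660188*(-694)*(-1/521626) = (282111/330094)*(-1/521626) = -282111/172185612844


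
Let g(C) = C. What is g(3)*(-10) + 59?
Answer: 29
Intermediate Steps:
g(3)*(-10) + 59 = 3*(-10) + 59 = -30 + 59 = 29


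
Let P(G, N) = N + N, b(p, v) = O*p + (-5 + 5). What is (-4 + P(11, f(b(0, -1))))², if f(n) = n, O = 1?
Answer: 16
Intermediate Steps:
b(p, v) = p (b(p, v) = 1*p + (-5 + 5) = p + 0 = p)
P(G, N) = 2*N
(-4 + P(11, f(b(0, -1))))² = (-4 + 2*0)² = (-4 + 0)² = (-4)² = 16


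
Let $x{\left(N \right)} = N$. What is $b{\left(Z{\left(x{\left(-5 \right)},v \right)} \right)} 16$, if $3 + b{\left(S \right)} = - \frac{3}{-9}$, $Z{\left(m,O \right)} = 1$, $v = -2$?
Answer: $- \frac{128}{3} \approx -42.667$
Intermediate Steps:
$b{\left(S \right)} = - \frac{8}{3}$ ($b{\left(S \right)} = -3 - \frac{3}{-9} = -3 - - \frac{1}{3} = -3 + \frac{1}{3} = - \frac{8}{3}$)
$b{\left(Z{\left(x{\left(-5 \right)},v \right)} \right)} 16 = \left(- \frac{8}{3}\right) 16 = - \frac{128}{3}$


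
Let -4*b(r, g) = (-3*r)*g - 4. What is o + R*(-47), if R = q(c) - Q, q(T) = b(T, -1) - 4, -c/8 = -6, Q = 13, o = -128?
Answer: 2316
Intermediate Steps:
b(r, g) = 1 + 3*g*r/4 (b(r, g) = -((-3*r)*g - 4)/4 = -(-3*g*r - 4)/4 = -(-4 - 3*g*r)/4 = 1 + 3*g*r/4)
c = 48 (c = -8*(-6) = 48)
q(T) = -3 - 3*T/4 (q(T) = (1 + (¾)*(-1)*T) - 4 = (1 - 3*T/4) - 4 = -3 - 3*T/4)
R = -52 (R = (-3 - ¾*48) - 1*13 = (-3 - 36) - 13 = -39 - 13 = -52)
o + R*(-47) = -128 - 52*(-47) = -128 + 2444 = 2316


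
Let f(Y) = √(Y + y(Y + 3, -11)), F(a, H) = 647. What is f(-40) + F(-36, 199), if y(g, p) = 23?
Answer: 647 + I*√17 ≈ 647.0 + 4.1231*I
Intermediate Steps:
f(Y) = √(23 + Y) (f(Y) = √(Y + 23) = √(23 + Y))
f(-40) + F(-36, 199) = √(23 - 40) + 647 = √(-17) + 647 = I*√17 + 647 = 647 + I*√17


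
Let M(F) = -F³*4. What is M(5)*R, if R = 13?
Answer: -6500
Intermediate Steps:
M(F) = -4*F³
M(5)*R = -4*5³*13 = -4*125*13 = -500*13 = -6500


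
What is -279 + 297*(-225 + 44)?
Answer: -54036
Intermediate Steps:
-279 + 297*(-225 + 44) = -279 + 297*(-181) = -279 - 53757 = -54036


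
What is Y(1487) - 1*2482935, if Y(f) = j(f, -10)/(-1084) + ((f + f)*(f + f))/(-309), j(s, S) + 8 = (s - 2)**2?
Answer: -841943016697/334956 ≈ -2.5136e+6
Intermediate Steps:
j(s, S) = -8 + (-2 + s)**2 (j(s, S) = -8 + (s - 2)**2 = -8 + (-2 + s)**2)
Y(f) = 2/271 - 4*f**2/309 - (-2 + f)**2/1084 (Y(f) = (-8 + (-2 + f)**2)/(-1084) + ((f + f)*(f + f))/(-309) = (-8 + (-2 + f)**2)*(-1/1084) + ((2*f)*(2*f))*(-1/309) = (2/271 - (-2 + f)**2/1084) + (4*f**2)*(-1/309) = (2/271 - (-2 + f)**2/1084) - 4*f**2/309 = 2/271 - 4*f**2/309 - (-2 + f)**2/1084)
Y(1487) - 1*2482935 = (1/271 - 4645/334956*1487**2 + (1/271)*1487) - 1*2482935 = (1/271 - 4645/334956*2211169 + 1487/271) - 2482935 = (1/271 - 10270880005/334956 + 1487/271) - 2482935 = -10269040837/334956 - 2482935 = -841943016697/334956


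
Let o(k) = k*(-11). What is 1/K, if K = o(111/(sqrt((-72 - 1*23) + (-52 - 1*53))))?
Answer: -10*I*sqrt(2)/1221 ≈ -0.011582*I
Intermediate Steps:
o(k) = -11*k
K = 1221*I*sqrt(2)/20 (K = -1221/(sqrt((-72 - 1*23) + (-52 - 1*53))) = -1221/(sqrt((-72 - 23) + (-52 - 53))) = -1221/(sqrt(-95 - 105)) = -1221/(sqrt(-200)) = -1221/(10*I*sqrt(2)) = -1221*(-I*sqrt(2)/20) = -(-1221)*I*sqrt(2)/20 = 1221*I*sqrt(2)/20 ≈ 86.338*I)
1/K = 1/(1221*I*sqrt(2)/20) = -10*I*sqrt(2)/1221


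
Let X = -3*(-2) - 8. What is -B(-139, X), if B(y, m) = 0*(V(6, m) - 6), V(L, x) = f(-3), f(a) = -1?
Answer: 0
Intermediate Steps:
V(L, x) = -1
X = -2 (X = 6 - 8 = -2)
B(y, m) = 0 (B(y, m) = 0*(-1 - 6) = 0*(-7) = 0)
-B(-139, X) = -1*0 = 0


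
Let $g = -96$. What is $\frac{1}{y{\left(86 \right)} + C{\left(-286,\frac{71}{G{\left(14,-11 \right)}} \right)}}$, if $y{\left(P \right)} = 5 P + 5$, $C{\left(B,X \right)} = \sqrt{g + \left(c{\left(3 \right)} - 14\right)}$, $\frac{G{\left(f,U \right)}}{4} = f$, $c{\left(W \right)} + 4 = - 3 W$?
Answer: $\frac{145}{63116} - \frac{i \sqrt{123}}{189348} \approx 0.0022974 - 5.8572 \cdot 10^{-5} i$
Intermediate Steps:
$c{\left(W \right)} = -4 - 3 W$
$G{\left(f,U \right)} = 4 f$
$C{\left(B,X \right)} = i \sqrt{123}$ ($C{\left(B,X \right)} = \sqrt{-96 - 27} = \sqrt{-123} = i \sqrt{123}$)
$y{\left(P \right)} = 5 + 5 P$
$\frac{1}{y{\left(86 \right)} + C{\left(-286,\frac{71}{G{\left(14,-11 \right)}} \right)}} = \frac{1}{\left(5 + 5 \cdot 86\right) + i \sqrt{123}} = \frac{1}{\left(5 + 430\right) + i \sqrt{123}} = \frac{1}{435 + i \sqrt{123}}$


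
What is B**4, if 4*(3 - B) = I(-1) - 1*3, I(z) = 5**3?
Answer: 9150625/16 ≈ 5.7191e+5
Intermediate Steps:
I(z) = 125
B = -55/2 (B = 3 - (125 - 1*3)/4 = 3 - (125 - 3)/4 = 3 - 1/4*122 = 3 - 61/2 = -55/2 ≈ -27.500)
B**4 = (-55/2)**4 = 9150625/16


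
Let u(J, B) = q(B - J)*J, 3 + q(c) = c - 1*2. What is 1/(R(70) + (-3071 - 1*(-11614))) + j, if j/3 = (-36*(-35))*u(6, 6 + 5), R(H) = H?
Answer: 1/8613 ≈ 0.00011610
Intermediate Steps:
q(c) = -5 + c (q(c) = -3 + (c - 1*2) = -3 + (c - 2) = -3 + (-2 + c) = -5 + c)
u(J, B) = J*(-5 + B - J) (u(J, B) = (-5 + (B - J))*J = (-5 + B - J)*J = J*(-5 + B - J))
j = 0 (j = 3*((-36*(-35))*(6*(-5 + (6 + 5) - 1*6))) = 3*(1260*(6*(-5 + 11 - 6))) = 3*(1260*(6*0)) = 3*(1260*0) = 3*0 = 0)
1/(R(70) + (-3071 - 1*(-11614))) + j = 1/(70 + (-3071 - 1*(-11614))) + 0 = 1/(70 + (-3071 + 11614)) + 0 = 1/(70 + 8543) + 0 = 1/8613 + 0 = 1/8613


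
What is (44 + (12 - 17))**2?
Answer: 1521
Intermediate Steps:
(44 + (12 - 17))**2 = (44 - 5)**2 = 39**2 = 1521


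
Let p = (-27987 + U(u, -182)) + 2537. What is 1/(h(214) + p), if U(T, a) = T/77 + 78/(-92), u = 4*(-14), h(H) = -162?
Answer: -506/12960469 ≈ -3.9042e-5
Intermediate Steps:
u = -56
U(T, a) = -39/46 + T/77 (U(T, a) = T*(1/77) + 78*(-1/92) = T/77 - 39/46 = -39/46 + T/77)
p = -12878497/506 (p = (-27987 + (-39/46 + (1/77)*(-56))) + 2537 = (-27987 + (-39/46 - 8/11)) + 2537 = (-27987 - 797/506) + 2537 = -14162219/506 + 2537 = -12878497/506 ≈ -25452.)
1/(h(214) + p) = 1/(-162 - 12878497/506) = 1/(-12960469/506) = -506/12960469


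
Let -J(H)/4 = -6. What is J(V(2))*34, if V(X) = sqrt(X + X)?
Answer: 816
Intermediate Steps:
V(X) = sqrt(2)*sqrt(X) (V(X) = sqrt(2*X) = sqrt(2)*sqrt(X))
J(H) = 24 (J(H) = -4*(-6) = 24)
J(V(2))*34 = 24*34 = 816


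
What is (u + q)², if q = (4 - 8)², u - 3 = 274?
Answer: 85849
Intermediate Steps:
u = 277 (u = 3 + 274 = 277)
q = 16 (q = (-4)² = 16)
(u + q)² = (277 + 16)² = 293² = 85849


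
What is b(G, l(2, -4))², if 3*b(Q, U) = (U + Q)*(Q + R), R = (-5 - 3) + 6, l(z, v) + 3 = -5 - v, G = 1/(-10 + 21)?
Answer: 90601/14641 ≈ 6.1882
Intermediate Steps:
G = 1/11 ≈ 0.090909
l(z, v) = -8 - v (l(z, v) = -3 + (-5 - v) = -8 - v)
R = -2 (R = -8 + 6 = -2)
b(Q, U) = (-2 + Q)*(Q + U)/3 (b(Q, U) = ((U + Q)*(Q - 2))/3 = ((Q + U)*(-2 + Q))/3 = ((-2 + Q)*(Q + U))/3 = (-2 + Q)*(Q + U)/3)
b(G, l(2, -4))² = (-⅔*1/11 - 2*(-8 - 1*(-4))/3 + (1/11)²/3 + (⅓)*(1/11)*(-8 - 1*(-4)))² = (-2/33 - 2*(-8 + 4)/3 + (⅓)*(1/121) + (⅓)*(1/11)*(-8 + 4))² = (-2/33 - ⅔*(-4) + 1/363 + (⅓)*(1/11)*(-4))² = (-2/33 + 8/3 + 1/363 - 4/33)² = (301/121)² = 90601/14641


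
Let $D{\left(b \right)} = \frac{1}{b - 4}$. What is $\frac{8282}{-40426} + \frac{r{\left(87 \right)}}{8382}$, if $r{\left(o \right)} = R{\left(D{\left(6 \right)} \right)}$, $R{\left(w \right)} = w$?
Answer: $- \frac{1692671}{8264652} \approx -0.20481$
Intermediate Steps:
$D{\left(b \right)} = \frac{1}{-4 + b}$
$r{\left(o \right)} = \frac{1}{2}$ ($r{\left(o \right)} = \frac{1}{-4 + 6} = \frac{1}{2}$)
$\frac{8282}{-40426} + \frac{r{\left(87 \right)}}{8382} = \frac{8282}{-40426} + \frac{1}{2 \cdot 8382} = 8282 \left(- \frac{1}{40426}\right) + \frac{1}{2} \cdot \frac{1}{8382} = - \frac{101}{493} + \frac{1}{16764} = - \frac{1692671}{8264652}$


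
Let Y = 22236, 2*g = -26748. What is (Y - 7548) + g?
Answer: 1314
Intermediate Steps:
g = -13374 (g = (½)*(-26748) = -13374)
(Y - 7548) + g = (22236 - 7548) - 13374 = 14688 - 13374 = 1314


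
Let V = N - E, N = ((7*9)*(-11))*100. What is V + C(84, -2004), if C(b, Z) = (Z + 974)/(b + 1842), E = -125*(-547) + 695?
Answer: -133250825/963 ≈ -1.3837e+5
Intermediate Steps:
E = 69070 (E = 68375 + 695 = 69070)
N = -69300 (N = (63*(-11))*100 = -693*100 = -69300)
C(b, Z) = (974 + Z)/(1842 + b)
V = -138370 (V = -69300 - 1*69070 = -69300 - 69070 = -138370)
V + C(84, -2004) = -138370 + (974 - 2004)/(1842 + 84) = -138370 - 1030/1926 = -138370 + (1/1926)*(-1030) = -138370 - 515/963 = -133250825/963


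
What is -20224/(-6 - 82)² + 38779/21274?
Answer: -184575/234014 ≈ -0.78873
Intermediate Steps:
-20224/(-6 - 82)² + 38779/21274 = -20224/((-88)²) + 38779*(1/21274) = -20224/7744 + 38779/21274 = -20224*1/7744 + 38779/21274 = -316/121 + 38779/21274 = -184575/234014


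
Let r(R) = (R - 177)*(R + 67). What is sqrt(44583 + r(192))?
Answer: 2*sqrt(12117) ≈ 220.15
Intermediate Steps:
r(R) = (-177 + R)*(67 + R)
sqrt(44583 + r(192)) = sqrt(44583 + (-11859 + 192**2 - 110*192)) = sqrt(44583 + (-11859 + 36864 - 21120)) = sqrt(44583 + 3885) = sqrt(48468) = 2*sqrt(12117)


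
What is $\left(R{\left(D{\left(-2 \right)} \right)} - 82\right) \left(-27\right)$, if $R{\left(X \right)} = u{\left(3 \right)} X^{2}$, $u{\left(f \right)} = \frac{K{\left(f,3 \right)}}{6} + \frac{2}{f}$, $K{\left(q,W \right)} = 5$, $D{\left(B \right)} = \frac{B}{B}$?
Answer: $\frac{4347}{2} \approx 2173.5$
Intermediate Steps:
$D{\left(B \right)} = 1$
$u{\left(f \right)} = \frac{5}{6} + \frac{2}{f}$
$R{\left(X \right)} = \frac{3 X^{2}}{2}$ ($R{\left(X \right)} = \left(\frac{5}{6} + \frac{2}{3}\right) X^{2} = \frac{3 X^{2}}{2}$)
$\left(R{\left(D{\left(-2 \right)} \right)} - 82\right) \left(-27\right) = \left(\frac{3 \cdot 1^{2}}{2} - 82\right) \left(-27\right) = \left(\frac{3}{2} \cdot 1 - 82\right) \left(-27\right) = \left(\frac{3}{2} - 82\right) \left(-27\right) = \left(- \frac{161}{2}\right) \left(-27\right) = \frac{4347}{2}$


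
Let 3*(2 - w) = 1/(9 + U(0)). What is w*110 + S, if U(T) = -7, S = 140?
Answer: 1025/3 ≈ 341.67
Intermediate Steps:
w = 11/6 (w = 2 - 1/(3*(9 - 7)) = 2 - ⅓/2 = 2 - ⅓*½ = 2 - ⅙ = 11/6 ≈ 1.8333)
w*110 + S = (11/6)*110 + 140 = 605/3 + 140 = 1025/3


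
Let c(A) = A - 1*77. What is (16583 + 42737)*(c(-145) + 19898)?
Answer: 1167180320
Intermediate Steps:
c(A) = -77 + A (c(A) = A - 77 = -77 + A)
(16583 + 42737)*(c(-145) + 19898) = (16583 + 42737)*((-77 - 145) + 19898) = 59320*(-222 + 19898) = 59320*19676 = 1167180320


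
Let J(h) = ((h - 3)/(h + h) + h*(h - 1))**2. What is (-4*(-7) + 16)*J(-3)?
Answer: 7436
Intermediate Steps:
J(h) = (h*(-1 + h) + (-3 + h)/(2*h))**2 (J(h) = ((-3 + h)/((2*h)) + h*(-1 + h))**2 = ((-3 + h)*(1/(2*h)) + h*(-1 + h))**2 = ((-3 + h)/(2*h) + h*(-1 + h))**2 = (h*(-1 + h) + (-3 + h)/(2*h))**2)
(-4*(-7) + 16)*J(-3) = (-4*(-7) + 16)*((1/4)*(-3 - 3 - 2*(-3)**2 + 2*(-3)**3)**2/(-3)**2) = (28 + 16)*((1/4)*(1/9)*(-3 - 3 - 2*9 + 2*(-27))**2) = 44*((1/4)*(1/9)*(-3 - 3 - 18 - 54)**2) = 44*((1/4)*(1/9)*(-78)**2) = 44*((1/4)*(1/9)*6084) = 44*169 = 7436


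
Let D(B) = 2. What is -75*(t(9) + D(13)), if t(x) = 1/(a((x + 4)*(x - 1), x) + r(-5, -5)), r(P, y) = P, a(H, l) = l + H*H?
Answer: -324615/2164 ≈ -150.01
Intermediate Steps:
a(H, l) = l + H**2
t(x) = 1/(-5 + x + (-1 + x)**2*(4 + x)**2) (t(x) = 1/((x + ((x + 4)*(x - 1))**2) - 5) = 1/((x + ((4 + x)*(-1 + x))**2) - 5) = 1/((x + ((-1 + x)*(4 + x))**2) - 5) = 1/((x + (-1 + x)**2*(4 + x)**2) - 5) = 1/(-5 + x + (-1 + x)**2*(4 + x)**2))
-75*(t(9) + D(13)) = -75*(1/(-5 + 9 + (-4 + 9**2 + 3*9)**2) + 2) = -75*(1/(-5 + 9 + (-4 + 81 + 27)**2) + 2) = -75*(1/(-5 + 9 + 104**2) + 2) = -75*(1/(-5 + 9 + 10816) + 2) = -75*(1/10820 + 2) = -75*21641/10820 = -324615/2164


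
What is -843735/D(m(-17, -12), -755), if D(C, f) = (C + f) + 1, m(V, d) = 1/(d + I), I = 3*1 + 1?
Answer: 2249960/2011 ≈ 1118.8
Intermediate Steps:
I = 4 (I = 3 + 1 = 4)
m(V, d) = 1/(4 + d) (m(V, d) = 1/(d + 4) = 1/(4 + d))
D(C, f) = 1 + C + f
-843735/D(m(-17, -12), -755) = -843735/(1 + 1/(4 - 12) - 755) = -843735/(1 + 1/(-8) - 755) = -843735/(1 - 1/8 - 755) = -843735/(-6033/8) = -843735*(-8/6033) = 2249960/2011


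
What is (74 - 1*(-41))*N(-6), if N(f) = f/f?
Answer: 115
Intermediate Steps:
N(f) = 1
(74 - 1*(-41))*N(-6) = (74 - 1*(-41))*1 = (74 + 41)*1 = 115*1 = 115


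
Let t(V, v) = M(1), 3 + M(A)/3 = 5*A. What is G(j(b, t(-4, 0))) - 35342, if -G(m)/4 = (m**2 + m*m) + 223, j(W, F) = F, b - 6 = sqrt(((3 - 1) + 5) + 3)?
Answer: -36522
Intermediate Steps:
M(A) = -9 + 15*A (M(A) = -9 + 3*(5*A) = -9 + 15*A)
t(V, v) = 6 (t(V, v) = -9 + 15*1 = -9 + 15 = 6)
b = 6 + sqrt(10) (b = 6 + sqrt(((3 - 1) + 5) + 3) = 6 + sqrt((2 + 5) + 3) = 6 + sqrt(7 + 3) = 6 + sqrt(10) ≈ 9.1623)
G(m) = -892 - 8*m**2 (G(m) = -4*((m**2 + m*m) + 223) = -4*((m**2 + m**2) + 223) = -4*(2*m**2 + 223) = -4*(223 + 2*m**2) = -892 - 8*m**2)
G(j(b, t(-4, 0))) - 35342 = (-892 - 8*6**2) - 35342 = (-892 - 8*36) - 35342 = (-892 - 288) - 35342 = -1180 - 35342 = -36522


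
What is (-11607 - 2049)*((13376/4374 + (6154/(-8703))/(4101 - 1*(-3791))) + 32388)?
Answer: -615218985548896772/1390852539 ≈ -4.4233e+8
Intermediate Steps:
(-11607 - 2049)*((13376/4374 + (6154/(-8703))/(4101 - 1*(-3791))) + 32388) = -13656*((13376*(1/4374) + (6154*(-1/8703))/(4101 + 3791)) + 32388) = -13656*((6688/2187 - 6154/8703/7892) + 32388) = -13656*((6688/2187 - 6154/8703*1/7892) + 32388) = -13656*((6688/2187 - 3077/34342038) + 32388) = -13656*(25519202305/8345115234 + 32388) = -13656*270307111401097/8345115234 = -615218985548896772/1390852539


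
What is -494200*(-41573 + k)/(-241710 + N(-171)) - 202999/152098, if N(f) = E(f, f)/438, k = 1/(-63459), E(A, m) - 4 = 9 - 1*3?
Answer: -2895279590892752381639/34061530674591618 ≈ -85002.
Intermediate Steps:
E(A, m) = 10 (E(A, m) = 4 + (9 - 1*3) = 4 + (9 - 3) = 4 + 6 = 10)
k = -1/63459 ≈ -1.5758e-5
N(f) = 5/219 (N(f) = 10/438 = 10*(1/438) = 5/219)
-494200*(-41573 + k)/(-241710 + N(-171)) - 202999/152098 = -494200*(-41573 - 1/63459)/(-241710 + 5/219) - 202999/152098 = -494200/((-52934485/(219*(-2638181008/63459)))) - 202999*1/152098 = -494200/((-52934485/219*(-63459/2638181008))) - 202999/152098 = -494200/1119723161205/192587213584 - 202999/152098 = -494200*192587213584/1119723161205 - 202999/152098 = -19035320190642560/223944632241 - 202999/152098 = -2895279590892752381639/34061530674591618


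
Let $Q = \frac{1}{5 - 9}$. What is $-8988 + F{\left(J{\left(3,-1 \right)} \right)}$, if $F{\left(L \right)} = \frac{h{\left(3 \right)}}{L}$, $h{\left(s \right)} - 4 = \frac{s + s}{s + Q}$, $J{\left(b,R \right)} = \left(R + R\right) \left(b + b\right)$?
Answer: $- \frac{296621}{33} \approx -8988.5$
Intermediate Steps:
$J{\left(b,R \right)} = 4 R b$ ($J{\left(b,R \right)} = 2 R 2 b = 4 R b$)
$Q = - \frac{1}{4}$ ($Q = \frac{1}{-4} = - \frac{1}{4} \approx -0.25$)
$h{\left(s \right)} = 4 + \frac{2 s}{- \frac{1}{4} + s}$ ($h{\left(s \right)} = 4 + \frac{s + s}{s - \frac{1}{4}} = 4 + \frac{2 s}{- \frac{1}{4} + s}$)
$F{\left(L \right)} = \frac{68}{11 L}$ ($F{\left(L \right)} = \frac{4 \frac{1}{-1 + 4 \cdot 3} \left(-1 + 6 \cdot 3\right)}{L} = \frac{4 \frac{1}{-1 + 12} \left(-1 + 18\right)}{L} = \frac{4 \cdot \frac{1}{11} \cdot 17}{L} = \frac{68}{11 L}$)
$-8988 + F{\left(J{\left(3,-1 \right)} \right)} = -8988 + \frac{68}{11 \cdot 4 \left(-1\right) 3} = -8988 + \frac{68}{11 \left(-12\right)} = -8988 + \frac{68}{11} \left(- \frac{1}{12}\right) = -8988 - \frac{17}{33} = - \frac{296621}{33}$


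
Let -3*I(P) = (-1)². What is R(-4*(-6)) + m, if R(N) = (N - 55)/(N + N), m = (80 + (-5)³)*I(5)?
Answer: 689/48 ≈ 14.354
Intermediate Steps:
I(P) = -⅓ (I(P) = -⅓*(-1)² = -⅓*1 = -⅓)
m = 15 (m = (80 + (-5)³)*(-⅓) = (80 - 125)*(-⅓) = -45*(-⅓) = 15)
R(N) = (-55 + N)/(2*N) (R(N) = (-55 + N)/((2*N)) = (-55 + N)*(1/(2*N)) = (-55 + N)/(2*N))
R(-4*(-6)) + m = (-55 - 4*(-6))/(2*((-4*(-6)))) + 15 = (½)*(-55 + 24)/24 + 15 = (½)*(1/24)*(-31) + 15 = -31/48 + 15 = 689/48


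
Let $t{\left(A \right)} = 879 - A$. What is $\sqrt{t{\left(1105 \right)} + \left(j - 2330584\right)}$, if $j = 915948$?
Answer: $i \sqrt{1414862} \approx 1189.5 i$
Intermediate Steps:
$\sqrt{t{\left(1105 \right)} + \left(j - 2330584\right)} = \sqrt{\left(879 - 1105\right) + \left(915948 - 2330584\right)} = \sqrt{\left(879 - 1105\right) - 1414636} = \sqrt{-226 - 1414636} = \sqrt{-1414862} = i \sqrt{1414862}$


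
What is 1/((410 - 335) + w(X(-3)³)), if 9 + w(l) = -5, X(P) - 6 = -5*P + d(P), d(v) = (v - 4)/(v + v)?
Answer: 1/61 ≈ 0.016393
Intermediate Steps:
d(v) = (-4 + v)/(2*v) (d(v) = (-4 + v)/((2*v)) = (-4 + v)*(1/(2*v)) = (-4 + v)/(2*v))
X(P) = 6 - 5*P + (-4 + P)/(2*P) (X(P) = 6 + (-5*P + (-4 + P)/(2*P)) = 6 - 5*P + (-4 + P)/(2*P))
w(l) = -14 (w(l) = -9 - 5 = -14)
1/((410 - 335) + w(X(-3)³)) = 1/((410 - 335) - 14) = 1/(75 - 14) = 1/61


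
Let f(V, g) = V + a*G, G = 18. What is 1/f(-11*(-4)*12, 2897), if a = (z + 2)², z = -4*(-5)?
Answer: 1/9240 ≈ 0.00010823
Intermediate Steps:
z = 20
a = 484 (a = (20 + 2)² = 22² = 484)
f(V, g) = 8712 + V (f(V, g) = V + 484*18 = V + 8712 = 8712 + V)
1/f(-11*(-4)*12, 2897) = 1/(8712 - 11*(-4)*12) = 1/(8712 + 44*12) = 1/(8712 + 528) = 1/9240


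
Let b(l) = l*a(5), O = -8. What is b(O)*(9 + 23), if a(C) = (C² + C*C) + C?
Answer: -14080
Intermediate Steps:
a(C) = C + 2*C² (a(C) = (C² + C²) + C = 2*C² + C = C + 2*C²)
b(l) = 55*l (b(l) = l*(5*(1 + 2*5)) = l*(5*(1 + 10)) = l*(5*11) = l*55 = 55*l)
b(O)*(9 + 23) = (55*(-8))*(9 + 23) = -440*32 = -14080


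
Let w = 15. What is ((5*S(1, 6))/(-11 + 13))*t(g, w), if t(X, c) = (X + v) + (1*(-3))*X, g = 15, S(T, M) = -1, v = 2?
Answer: 70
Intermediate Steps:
t(X, c) = 2 - 2*X (t(X, c) = (X + 2) + (1*(-3))*X = (2 + X) - 3*X = 2 - 2*X)
((5*S(1, 6))/(-11 + 13))*t(g, w) = ((5*(-1))/(-11 + 13))*(2 - 2*15) = (-5/2)*(2 - 30) = -5*½*(-28) = -5/2*(-28) = 70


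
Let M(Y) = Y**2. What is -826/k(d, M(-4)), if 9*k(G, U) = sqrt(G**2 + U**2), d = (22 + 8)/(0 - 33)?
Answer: -40887*sqrt(7769)/7769 ≈ -463.88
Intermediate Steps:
d = -10/11 (d = 30/(-33) = 30*(-1/33) = -10/11 ≈ -0.90909)
k(G, U) = sqrt(G**2 + U**2)/9
-826/k(d, M(-4)) = -826*9/sqrt((-10/11)**2 + ((-4)**2)**2) = -826*9/sqrt(100/121 + 16**2) = -826*9/sqrt(100/121 + 256) = -826*99*sqrt(7769)/15538 = -40887*sqrt(7769)/7769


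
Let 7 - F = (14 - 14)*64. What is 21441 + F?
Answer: 21448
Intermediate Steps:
F = 7 (F = 7 - (14 - 14)*64 = 7 - 0*64 = 7 - 1*0 = 7 + 0 = 7)
21441 + F = 21441 + 7 = 21448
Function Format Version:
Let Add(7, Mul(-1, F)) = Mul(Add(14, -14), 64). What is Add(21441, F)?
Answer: 21448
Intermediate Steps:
F = 7 (F = Add(7, Mul(-1, Mul(Add(14, -14), 64))) = Add(7, Mul(-1, Mul(0, 64))) = Add(7, Mul(-1, 0)) = Add(7, 0) = 7)
Add(21441, F) = Add(21441, 7) = 21448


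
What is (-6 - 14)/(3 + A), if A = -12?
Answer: 20/9 ≈ 2.2222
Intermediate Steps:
(-6 - 14)/(3 + A) = (-6 - 14)/(3 - 12) = -20/(-9) = -20*(-1/9) = 20/9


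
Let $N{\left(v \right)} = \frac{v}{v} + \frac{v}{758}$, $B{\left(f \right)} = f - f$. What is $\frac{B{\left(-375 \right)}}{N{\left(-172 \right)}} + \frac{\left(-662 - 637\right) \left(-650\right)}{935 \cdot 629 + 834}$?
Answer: $\frac{844350}{588949} \approx 1.4337$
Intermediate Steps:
$B{\left(f \right)} = 0$
$N{\left(v \right)} = 1 + \frac{v}{758}$ ($N{\left(v \right)} = 1 + v \frac{1}{758} = 1 + \frac{v}{758}$)
$\frac{B{\left(-375 \right)}}{N{\left(-172 \right)}} + \frac{\left(-662 - 637\right) \left(-650\right)}{935 \cdot 629 + 834} = \frac{0}{1 + \frac{1}{758} \left(-172\right)} + \frac{\left(-662 - 637\right) \left(-650\right)}{935 \cdot 629 + 834} = \frac{0}{1 - \frac{86}{379}} + \frac{\left(-1299\right) \left(-650\right)}{588115 + 834} = \frac{0}{\frac{293}{379}} + \frac{844350}{588949} = 0 \cdot \frac{379}{293} + 844350 \cdot \frac{1}{588949} = 0 + \frac{844350}{588949} = \frac{844350}{588949}$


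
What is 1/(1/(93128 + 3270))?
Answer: 96398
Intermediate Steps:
1/(1/(93128 + 3270)) = 1/(1/96398) = 96398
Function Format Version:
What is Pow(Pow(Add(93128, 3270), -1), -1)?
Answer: 96398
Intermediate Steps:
Pow(Pow(Add(93128, 3270), -1), -1) = Pow(Pow(96398, -1), -1) = Pow(Rational(1, 96398), -1) = 96398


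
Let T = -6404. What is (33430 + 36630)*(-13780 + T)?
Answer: -1414091040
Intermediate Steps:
(33430 + 36630)*(-13780 + T) = (33430 + 36630)*(-13780 - 6404) = 70060*(-20184) = -1414091040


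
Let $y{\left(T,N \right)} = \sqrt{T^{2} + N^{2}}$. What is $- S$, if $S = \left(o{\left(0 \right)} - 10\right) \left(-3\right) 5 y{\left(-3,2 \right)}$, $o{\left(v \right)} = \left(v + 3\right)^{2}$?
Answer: $- 15 \sqrt{13} \approx -54.083$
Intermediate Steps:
$o{\left(v \right)} = \left(3 + v\right)^{2}$
$y{\left(T,N \right)} = \sqrt{N^{2} + T^{2}}$
$S = 15 \sqrt{13}$ ($S = \left(\left(3 + 0\right)^{2} - 10\right) \left(-3\right) 5 \sqrt{2^{2} + \left(-3\right)^{2}} = \left(3^{2} - 10\right) \left(- 15 \sqrt{4 + 9}\right) = \left(9 - 10\right) \left(- 15 \sqrt{13}\right) = - \left(-15\right) \sqrt{13} = 15 \sqrt{13} \approx 54.083$)
$- S = - 15 \sqrt{13}$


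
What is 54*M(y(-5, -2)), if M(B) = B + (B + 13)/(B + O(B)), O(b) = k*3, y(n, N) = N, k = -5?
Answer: -2430/17 ≈ -142.94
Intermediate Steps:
O(b) = -15 (O(b) = -5*3 = -15)
M(B) = B + (13 + B)/(-15 + B) (M(B) = B + (B + 13)/(B - 15) = B + (13 + B)/(-15 + B))
54*M(y(-5, -2)) = 54*((13 + (-2)² - 14*(-2))/(-15 - 2)) = 54*((13 + 4 + 28)/(-17)) = 54*(-1/17*45) = 54*(-45/17) = -2430/17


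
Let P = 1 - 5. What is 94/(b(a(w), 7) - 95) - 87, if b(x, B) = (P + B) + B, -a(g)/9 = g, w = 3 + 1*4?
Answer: -7489/85 ≈ -88.106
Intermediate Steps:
w = 7 (w = 3 + 4 = 7)
a(g) = -9*g
P = -4
b(x, B) = -4 + 2*B (b(x, B) = (-4 + B) + B = -4 + 2*B)
94/(b(a(w), 7) - 95) - 87 = 94/((-4 + 2*7) - 95) - 87 = 94/((-4 + 14) - 95) - 87 = 94/(10 - 95) - 87 = 94/(-85) - 87 = 94*(-1/85) - 87 = -94/85 - 87 = -7489/85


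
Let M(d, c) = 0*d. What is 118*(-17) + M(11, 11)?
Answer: -2006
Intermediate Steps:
M(d, c) = 0
118*(-17) + M(11, 11) = 118*(-17) + 0 = -2006 + 0 = -2006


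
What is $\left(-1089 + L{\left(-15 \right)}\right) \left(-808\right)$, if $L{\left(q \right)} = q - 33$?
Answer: $918696$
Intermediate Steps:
$L{\left(q \right)} = -33 + q$
$\left(-1089 + L{\left(-15 \right)}\right) \left(-808\right) = \left(-1089 - 48\right) \left(-808\right) = \left(-1137\right) \left(-808\right) = 918696$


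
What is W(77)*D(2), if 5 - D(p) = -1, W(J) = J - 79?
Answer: -12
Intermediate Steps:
W(J) = -79 + J
D(p) = 6 (D(p) = 5 - 1*(-1) = 5 + 1 = 6)
W(77)*D(2) = (-79 + 77)*6 = -2*6 = -12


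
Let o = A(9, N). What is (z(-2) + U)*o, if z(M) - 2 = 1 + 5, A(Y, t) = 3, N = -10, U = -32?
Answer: -72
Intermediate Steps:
z(M) = 8 (z(M) = 2 + (1 + 5) = 2 + 6 = 8)
o = 3
(z(-2) + U)*o = (8 - 32)*3 = -24*3 = -72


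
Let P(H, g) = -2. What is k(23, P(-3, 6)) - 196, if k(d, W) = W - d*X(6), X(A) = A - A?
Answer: -198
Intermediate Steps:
X(A) = 0
k(d, W) = W (k(d, W) = W - d*0 = W - 1*0 = W + 0 = W)
k(23, P(-3, 6)) - 196 = -2 - 196 = -198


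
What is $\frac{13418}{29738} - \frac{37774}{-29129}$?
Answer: $\frac{757088067}{433119101} \approx 1.748$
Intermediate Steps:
$\frac{13418}{29738} - \frac{37774}{-29129} = 13418 \cdot \frac{1}{29738} - - \frac{37774}{29129} = \frac{6709}{14869} + \frac{37774}{29129} = \frac{757088067}{433119101}$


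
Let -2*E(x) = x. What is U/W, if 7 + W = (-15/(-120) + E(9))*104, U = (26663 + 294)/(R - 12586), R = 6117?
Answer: 3851/426954 ≈ 0.0090197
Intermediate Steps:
E(x) = -x/2
U = -26957/6469 (U = (26663 + 294)/(6117 - 12586) = 26957/(-6469) = 26957*(-1/6469) = -26957/6469 ≈ -4.1671)
W = -462 (W = -7 + (-15/(-120) - 1/2*9)*104 = -7 + (-15*(-1/120) - 9/2)*104 = -7 + (1/8 - 9/2)*104 = -7 - 35/8*104 = -7 - 455 = -462)
U/W = -26957/6469/(-462) = -26957/6469*(-1/462) = 3851/426954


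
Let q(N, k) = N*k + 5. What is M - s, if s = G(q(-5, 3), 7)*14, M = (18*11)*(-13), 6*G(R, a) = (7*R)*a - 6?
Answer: -4250/3 ≈ -1416.7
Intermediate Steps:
q(N, k) = 5 + N*k
G(R, a) = -1 + 7*R*a/6 (G(R, a) = ((7*R)*a - 6)/6 = (7*R*a - 6)/6 = (-6 + 7*R*a)/6 = -1 + 7*R*a/6)
M = -2574 (M = 198*(-13) = -2574)
s = -3472/3 (s = (-1 + (7/6)*(5 - 5*3)*7)*14 = (-1 + (7/6)*(5 - 15)*7)*14 = (-1 + (7/6)*(-10)*7)*14 = (-1 - 245/3)*14 = -248/3*14 = -3472/3 ≈ -1157.3)
M - s = -2574 - 1*(-3472/3) = -2574 + 3472/3 = -4250/3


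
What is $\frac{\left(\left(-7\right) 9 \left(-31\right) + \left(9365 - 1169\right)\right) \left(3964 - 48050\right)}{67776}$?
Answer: $- \frac{74571469}{11296} \approx -6601.6$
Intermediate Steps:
$\frac{\left(\left(-7\right) 9 \left(-31\right) + \left(9365 - 1169\right)\right) \left(3964 - 48050\right)}{67776} = \left(\left(-63\right) \left(-31\right) + \left(9365 - 1169\right)\right) \left(-44086\right) \frac{1}{67776} = \left(1953 + 8196\right) \left(-44086\right) \frac{1}{67776} = 10149 \left(-44086\right) \frac{1}{67776} = \left(-447428814\right) \frac{1}{67776} = - \frac{74571469}{11296}$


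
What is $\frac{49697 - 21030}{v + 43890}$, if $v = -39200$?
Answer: $\frac{28667}{4690} \approx 6.1124$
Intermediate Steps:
$\frac{49697 - 21030}{v + 43890} = \frac{49697 - 21030}{-39200 + 43890} = \frac{28667}{4690}$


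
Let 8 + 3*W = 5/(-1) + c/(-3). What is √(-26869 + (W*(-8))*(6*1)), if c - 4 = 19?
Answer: I*√238845/3 ≈ 162.91*I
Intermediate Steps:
c = 23 (c = 4 + 19 = 23)
W = -62/9 (W = -8/3 + (5/(-1) + 23/(-3))/3 = -8/3 + (5*(-1) + 23*(-⅓))/3 = -8/3 + (-5 - 23/3)/3 = -8/3 + (⅓)*(-38/3) = -8/3 - 38/9 = -62/9 ≈ -6.8889)
√(-26869 + (W*(-8))*(6*1)) = √(-26869 + (-62/9*(-8))*(6*1)) = √(-26869 + (496/9)*6) = √(-26869 + 992/3) = √(-79615/3) = I*√238845/3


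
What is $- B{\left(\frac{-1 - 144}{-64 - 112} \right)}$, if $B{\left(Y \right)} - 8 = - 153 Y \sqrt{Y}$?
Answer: $-8 + \frac{22185 \sqrt{1595}}{7744} \approx 106.41$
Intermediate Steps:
$B{\left(Y \right)} = 8 - 153 Y^{\frac{3}{2}}$ ($B{\left(Y \right)} = 8 + - 153 Y \sqrt{Y} = 8 - 153 Y^{\frac{3}{2}}$)
$- B{\left(\frac{-1 - 144}{-64 - 112} \right)} = - (8 - 153 \left(\frac{-1 - 144}{-64 - 112}\right)^{\frac{3}{2}}) = - (8 - 153 \left(- \frac{145}{-176}\right)^{\frac{3}{2}}) = - (8 - 153 \left(\left(-145\right) \left(- \frac{1}{176}\right)\right)^{\frac{3}{2}}) = - (8 - 153 \left(\frac{145}{176}\right)^{\frac{3}{2}}) = - (8 - 153 \frac{145 \sqrt{1595}}{7744}) = - (8 - \frac{22185 \sqrt{1595}}{7744}) = -8 + \frac{22185 \sqrt{1595}}{7744}$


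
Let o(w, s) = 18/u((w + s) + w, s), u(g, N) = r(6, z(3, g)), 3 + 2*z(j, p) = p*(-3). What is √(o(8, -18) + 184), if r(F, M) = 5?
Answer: √4690/5 ≈ 13.697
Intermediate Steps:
z(j, p) = -3/2 - 3*p/2 (z(j, p) = -3/2 + (p*(-3))/2 = -3/2 + (-3*p)/2 = -3/2 - 3*p/2)
u(g, N) = 5
o(w, s) = 18/5
√(o(8, -18) + 184) = √(18/5 + 184) = √(938/5) = √4690/5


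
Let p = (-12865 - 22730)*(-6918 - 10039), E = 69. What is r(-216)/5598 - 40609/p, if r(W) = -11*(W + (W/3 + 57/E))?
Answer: 4872021900071/8634878640990 ≈ 0.56423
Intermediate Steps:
p = 603584415 (p = -35595*(-16957) = 603584415)
r(W) = -209/23 - 44*W/3 (r(W) = -11*(W + (W/3 + 57/69)) = -11*(W + (W*(⅓) + 57*(1/69))) = -11*(W + (W/3 + 19/23)) = -11*(W + (19/23 + W/3)) = -11*(19/23 + 4*W/3) = -209/23 - 44*W/3)
r(-216)/5598 - 40609/p = (-209/23 - 44/3*(-216))/5598 - 40609/603584415 = (-209/23 + 3168)*(1/5598) - 40609*1/603584415 = (72655/23)*(1/5598) - 40609/603584415 = 72655/128754 - 40609/603584415 = 4872021900071/8634878640990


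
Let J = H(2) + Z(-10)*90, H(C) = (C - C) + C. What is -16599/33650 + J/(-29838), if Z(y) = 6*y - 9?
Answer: -143190881/502024350 ≈ -0.28523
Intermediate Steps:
Z(y) = -9 + 6*y
H(C) = C (H(C) = 0 + C = C)
J = -6208 (J = 2 + (-9 + 6*(-10))*90 = 2 + (-9 - 60)*90 = 2 - 69*90 = 2 - 6210 = -6208)
-16599/33650 + J/(-29838) = -16599/33650 - 6208/(-29838) = -16599*1/33650 - 6208*(-1/29838) = -16599/33650 + 3104/14919 = -143190881/502024350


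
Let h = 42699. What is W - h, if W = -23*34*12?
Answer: -52083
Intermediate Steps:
W = -9384 (W = -782*12 = -9384)
W - h = -9384 - 1*42699 = -9384 - 42699 = -52083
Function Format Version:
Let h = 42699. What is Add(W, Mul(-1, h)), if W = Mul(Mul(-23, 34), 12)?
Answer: -52083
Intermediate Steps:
W = -9384 (W = Mul(-782, 12) = -9384)
Add(W, Mul(-1, h)) = Add(-9384, Mul(-1, 42699)) = Add(-9384, -42699) = -52083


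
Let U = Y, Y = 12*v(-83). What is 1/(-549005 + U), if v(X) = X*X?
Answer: -1/466337 ≈ -2.1444e-6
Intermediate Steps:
v(X) = X²
Y = 82668 (Y = 12*(-83)² = 12*6889 = 82668)
U = 82668
1/(-549005 + U) = 1/(-549005 + 82668) = 1/(-466337) = -1/466337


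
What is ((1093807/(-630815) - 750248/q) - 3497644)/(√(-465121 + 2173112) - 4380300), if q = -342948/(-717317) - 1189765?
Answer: 1649619347795816835792159772740/2065911998605169766436215656119 + 1882998136880826468269479*√1707991/10329559993025848832181078280595 ≈ 0.79873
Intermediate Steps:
q = -853438317557/717317 (q = -342948*(-1/717317) - 1189765 = 342948/717317 - 1189765 = -853438317557/717317 ≈ -1.1898e+6)
((1093807/(-630815) - 750248/q) - 3497644)/(√(-465121 + 2173112) - 4380300) = ((1093807/(-630815) - 750248/(-853438317557/717317)) - 3497644)/(√(-465121 + 2173112) - 4380300) = ((1093807*(-1/630815) - 750248*(-717317/853438317557)) - 3497644)/(√1707991 - 4380300) = ((-1093807/630815 + 538165644616/853438317557) - 3497644)/(-4380300 + √1707991) = (-594013844703627459/538361692289718955 - 3497644)/(-4380300 + √1707991) = -1882998136880826468269479/(538361692289718955*(-4380300 + √1707991))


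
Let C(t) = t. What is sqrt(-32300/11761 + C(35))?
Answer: 11*sqrt(102135)/619 ≈ 5.6792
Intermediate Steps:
sqrt(-32300/11761 + C(35)) = sqrt(-32300/11761 + 35) = sqrt(-32300*1/11761 + 35) = sqrt(-1700/619 + 35) = sqrt(19965/619) = 11*sqrt(102135)/619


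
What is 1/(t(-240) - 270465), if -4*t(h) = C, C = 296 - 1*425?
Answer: -4/1081731 ≈ -3.6978e-6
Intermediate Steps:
C = -129 (C = 296 - 425 = -129)
t(h) = 129/4 (t(h) = -1/4*(-129) = 129/4)
1/(t(-240) - 270465) = 1/(129/4 - 270465) = 1/(-1081731/4) = -4/1081731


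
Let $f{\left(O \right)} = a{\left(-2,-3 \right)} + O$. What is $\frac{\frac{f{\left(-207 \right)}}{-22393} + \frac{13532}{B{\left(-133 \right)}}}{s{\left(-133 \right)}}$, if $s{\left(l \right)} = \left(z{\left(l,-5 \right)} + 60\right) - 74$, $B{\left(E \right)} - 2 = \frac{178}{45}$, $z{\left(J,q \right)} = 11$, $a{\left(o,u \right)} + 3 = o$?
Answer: $- \frac{3409012559}{4500993} \approx -757.39$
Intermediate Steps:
$a{\left(o,u \right)} = -3 + o$
$B{\left(E \right)} = \frac{268}{45}$ ($B{\left(E \right)} = 2 + \frac{178}{45} = \frac{268}{45}$)
$f{\left(O \right)} = -5 + O$ ($f{\left(O \right)} = \left(-3 - 2\right) + O = -5 + O$)
$s{\left(l \right)} = -3$ ($s{\left(l \right)} = \left(11 + 60\right) - 74 = 71 - 74 = -3$)
$\frac{\frac{f{\left(-207 \right)}}{-22393} + \frac{13532}{B{\left(-133 \right)}}}{s{\left(-133 \right)}} = \frac{\frac{-5 - 207}{-22393} + \frac{13532}{\frac{268}{45}}}{-3} = \left(\left(-212\right) \left(- \frac{1}{22393}\right) + 13532 \cdot \frac{45}{268}\right) \left(- \frac{1}{3}\right) = \left(\frac{212}{22393} + \frac{152235}{67}\right) \left(- \frac{1}{3}\right) = \frac{3409012559}{1500331} \left(- \frac{1}{3}\right) = - \frac{3409012559}{4500993}$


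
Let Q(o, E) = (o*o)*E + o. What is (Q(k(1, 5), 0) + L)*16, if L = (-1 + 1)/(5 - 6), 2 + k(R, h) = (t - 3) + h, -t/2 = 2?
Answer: -64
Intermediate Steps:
t = -4 (t = -2*2 = -4)
k(R, h) = -9 + h (k(R, h) = -2 + ((-4 - 3) + h) = -2 + (-7 + h) = -9 + h)
L = 0 (L = 0/(-1) = 0*(-1) = 0)
Q(o, E) = o + E*o² (Q(o, E) = o²*E + o = E*o² + o = o + E*o²)
(Q(k(1, 5), 0) + L)*16 = ((-9 + 5)*(1 + 0*(-9 + 5)) + 0)*16 = (-4*(1 + 0*(-4)) + 0)*16 = (-4*(1 + 0) + 0)*16 = (-4*1 + 0)*16 = (-4 + 0)*16 = -4*16 = -64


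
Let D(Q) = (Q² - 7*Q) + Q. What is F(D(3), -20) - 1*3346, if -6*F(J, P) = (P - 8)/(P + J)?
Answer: -291116/87 ≈ -3346.2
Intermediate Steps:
D(Q) = Q² - 6*Q
F(J, P) = -(-8 + P)/(6*(J + P)) (F(J, P) = -(P - 8)/(6*(P + J)) = -(-8 + P)/(6*(J + P)))
F(D(3), -20) - 1*3346 = (8 - 1*(-20))/(6*(3*(-6 + 3) - 20)) - 1*3346 = (8 + 20)/(6*(3*(-3) - 20)) - 3346 = (⅙)*28/(-9 - 20) - 3346 = (⅙)*28/(-29) - 3346 = (⅙)*(-1/29)*28 - 3346 = -14/87 - 3346 = -291116/87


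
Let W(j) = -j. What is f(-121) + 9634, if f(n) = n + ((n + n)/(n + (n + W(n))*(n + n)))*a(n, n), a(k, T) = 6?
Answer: 9525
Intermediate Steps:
f(n) = 12 + n (f(n) = n + ((n + n)/(n + (n - n)*(n + n)))*6 = n + ((2*n)/(n + 0*(2*n)))*6 = n + ((2*n)/(n + 0))*6 = n + ((2*n)/n)*6 = n + 2*6 = n + 12 = 12 + n)
f(-121) + 9634 = (12 - 121) + 9634 = -109 + 9634 = 9525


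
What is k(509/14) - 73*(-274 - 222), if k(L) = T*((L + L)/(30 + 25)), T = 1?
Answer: 13940589/385 ≈ 36209.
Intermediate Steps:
k(L) = 2*L/55 (k(L) = 1*((L + L)/(30 + 25)) = 1*((2*L)/55) = 1*((2*L)*(1/55)) = 1*(2*L/55) = 2*L/55)
k(509/14) - 73*(-274 - 222) = 2*(509/14)/55 - 73*(-274 - 222) = 2*(509*(1/14))/55 - 73*(-496) = (2/55)*(509/14) - 1*(-36208) = 509/385 + 36208 = 13940589/385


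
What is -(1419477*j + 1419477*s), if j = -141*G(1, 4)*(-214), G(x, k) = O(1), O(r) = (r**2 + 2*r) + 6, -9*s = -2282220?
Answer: -745432668642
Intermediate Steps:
s = 253580 (s = -1/9*(-2282220) = 253580)
O(r) = 6 + r**2 + 2*r
G(x, k) = 9 (G(x, k) = 6 + 1**2 + 2*1 = 6 + 1 + 2 = 9)
j = 271566 (j = -141*9*(-214) = -1269*(-214) = 271566)
-(1419477*j + 1419477*s) = -1419477/(1/(271566 + 253580)) = -1419477/(1/525146) = -1419477/1/525146 = -1419477*525146 = -745432668642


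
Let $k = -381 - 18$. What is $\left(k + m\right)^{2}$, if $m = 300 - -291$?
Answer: $36864$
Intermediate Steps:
$m = 591$ ($m = 300 + 291 = 591$)
$k = -399$
$\left(k + m\right)^{2} = \left(-399 + 591\right)^{2} = 192^{2} = 36864$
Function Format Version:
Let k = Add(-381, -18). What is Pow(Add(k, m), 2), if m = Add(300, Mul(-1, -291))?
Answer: 36864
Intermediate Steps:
m = 591 (m = Add(300, 291) = 591)
k = -399
Pow(Add(k, m), 2) = Pow(Add(-399, 591), 2) = Pow(192, 2) = 36864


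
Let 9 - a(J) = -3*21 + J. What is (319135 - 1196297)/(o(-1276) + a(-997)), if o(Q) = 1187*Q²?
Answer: -877162/1932645981 ≈ -0.00045387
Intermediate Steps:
a(J) = 72 - J (a(J) = 9 - (-3*21 + J) = 9 - (-63 + J) = 9 + (63 - J) = 72 - J)
(319135 - 1196297)/(o(-1276) + a(-997)) = (319135 - 1196297)/(1187*(-1276)² + (72 - 1*(-997))) = -877162/(1187*1628176 + (72 + 997)) = -877162/(1932644912 + 1069) = -877162/1932645981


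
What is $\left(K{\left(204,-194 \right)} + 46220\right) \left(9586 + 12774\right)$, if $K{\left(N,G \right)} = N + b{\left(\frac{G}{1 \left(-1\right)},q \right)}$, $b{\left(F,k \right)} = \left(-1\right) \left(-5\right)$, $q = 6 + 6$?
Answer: $1038152440$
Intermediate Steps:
$q = 12$
$b{\left(F,k \right)} = 5$
$K{\left(N,G \right)} = 5 + N$ ($K{\left(N,G \right)} = N + 5 = 5 + N$)
$\left(K{\left(204,-194 \right)} + 46220\right) \left(9586 + 12774\right) = \left(\left(5 + 204\right) + 46220\right) \left(9586 + 12774\right) = \left(209 + 46220\right) 22360 = 46429 \cdot 22360 = 1038152440$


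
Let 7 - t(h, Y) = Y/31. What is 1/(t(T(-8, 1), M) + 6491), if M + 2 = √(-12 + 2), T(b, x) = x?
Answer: 624464/4057807361 + 31*I*√10/40578073610 ≈ 0.00015389 + 2.4159e-9*I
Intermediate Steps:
M = -2 + I*√10 (M = -2 + √(-12 + 2) = -2 + √(-10) = -2 + I*√10 ≈ -2.0 + 3.1623*I)
t(h, Y) = 7 - Y/31
1/(t(T(-8, 1), M) + 6491) = 1/((7 - (-2 + I*√10)/31) + 6491) = 1/((7 + (2/31 - I*√10/31)) + 6491) = 1/((219/31 - I*√10/31) + 6491) = 1/(201440/31 - I*√10/31)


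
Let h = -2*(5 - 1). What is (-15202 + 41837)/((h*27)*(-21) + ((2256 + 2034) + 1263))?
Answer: 26635/10089 ≈ 2.6400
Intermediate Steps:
h = -8 (h = -2*4 = -8)
(-15202 + 41837)/((h*27)*(-21) + ((2256 + 2034) + 1263)) = (-15202 + 41837)/(-8*27*(-21) + ((2256 + 2034) + 1263)) = 26635/(-216*(-21) + (4290 + 1263)) = 26635/(4536 + 5553) = 26635/10089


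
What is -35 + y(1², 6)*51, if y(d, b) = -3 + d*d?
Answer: -137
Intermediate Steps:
y(d, b) = -3 + d²
-35 + y(1², 6)*51 = -35 + (-3 + (1²)²)*51 = -35 + (-3 + 1²)*51 = -35 + (-3 + 1)*51 = -35 - 2*51 = -35 - 102 = -137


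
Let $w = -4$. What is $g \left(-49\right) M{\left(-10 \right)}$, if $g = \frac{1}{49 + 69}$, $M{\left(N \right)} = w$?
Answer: $\frac{98}{59} \approx 1.661$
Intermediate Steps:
$M{\left(N \right)} = -4$
$g = \frac{1}{118} \approx 0.0084746$
$g \left(-49\right) M{\left(-10 \right)} = \frac{1}{118} \left(-49\right) \left(-4\right) = \left(- \frac{49}{118}\right) \left(-4\right) = \frac{98}{59}$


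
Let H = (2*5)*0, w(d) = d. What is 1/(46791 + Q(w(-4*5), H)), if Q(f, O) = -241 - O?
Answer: 1/46550 ≈ 2.1482e-5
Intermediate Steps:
H = 0 (H = 10*0 = 0)
1/(46791 + Q(w(-4*5), H)) = 1/(46791 + (-241 - 1*0)) = 1/(46791 + (-241 + 0)) = 1/(46791 - 241) = 1/46550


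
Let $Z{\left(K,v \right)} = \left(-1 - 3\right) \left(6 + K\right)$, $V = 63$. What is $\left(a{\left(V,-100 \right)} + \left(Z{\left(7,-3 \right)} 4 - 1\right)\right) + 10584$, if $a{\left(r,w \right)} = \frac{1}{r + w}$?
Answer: $\frac{383874}{37} \approx 10375.0$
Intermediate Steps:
$Z{\left(K,v \right)} = -24 - 4 K$ ($Z{\left(K,v \right)} = - 4 \left(6 + K\right) = -24 - 4 K$)
$\left(a{\left(V,-100 \right)} + \left(Z{\left(7,-3 \right)} 4 - 1\right)\right) + 10584 = \left(\frac{1}{63 - 100} + \left(\left(-24 - 28\right) 4 - 1\right)\right) + 10584 = \left(\frac{1}{-37} + \left(\left(-24 - 28\right) 4 - 1\right)\right) + 10584 = \left(- \frac{1}{37} - 209\right) + 10584 = - \frac{7734}{37} + 10584 = \frac{383874}{37}$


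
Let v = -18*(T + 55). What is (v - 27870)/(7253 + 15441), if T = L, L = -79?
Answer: -13719/11347 ≈ -1.2090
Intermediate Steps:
T = -79
v = 432 (v = -18*(-79 + 55) = -18*(-24) = 432)
(v - 27870)/(7253 + 15441) = (432 - 27870)/(7253 + 15441) = -27438/22694 = -27438*1/22694 = -13719/11347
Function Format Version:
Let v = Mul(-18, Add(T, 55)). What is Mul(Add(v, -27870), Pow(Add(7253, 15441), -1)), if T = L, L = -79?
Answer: Rational(-13719, 11347) ≈ -1.2090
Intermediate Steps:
T = -79
v = 432 (v = Mul(-18, Add(-79, 55)) = Mul(-18, -24) = 432)
Mul(Add(v, -27870), Pow(Add(7253, 15441), -1)) = Mul(Add(432, -27870), Pow(Add(7253, 15441), -1)) = Mul(-27438, Pow(22694, -1)) = Mul(-27438, Rational(1, 22694)) = Rational(-13719, 11347)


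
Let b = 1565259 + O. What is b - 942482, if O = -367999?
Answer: 254778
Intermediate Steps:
b = 1197260 (b = 1565259 - 367999 = 1197260)
b - 942482 = 1197260 - 942482 = 254778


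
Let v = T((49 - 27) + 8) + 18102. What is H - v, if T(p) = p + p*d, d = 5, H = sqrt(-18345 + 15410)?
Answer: -18282 + I*sqrt(2935) ≈ -18282.0 + 54.176*I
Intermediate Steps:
H = I*sqrt(2935) (H = sqrt(-2935) = I*sqrt(2935) ≈ 54.176*I)
T(p) = 6*p (T(p) = p + p*5 = p + 5*p = 6*p)
v = 18282 (v = 6*((49 - 27) + 8) + 18102 = 6*(22 + 8) + 18102 = 6*30 + 18102 = 180 + 18102 = 18282)
H - v = I*sqrt(2935) - 1*18282 = I*sqrt(2935) - 18282 = -18282 + I*sqrt(2935)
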